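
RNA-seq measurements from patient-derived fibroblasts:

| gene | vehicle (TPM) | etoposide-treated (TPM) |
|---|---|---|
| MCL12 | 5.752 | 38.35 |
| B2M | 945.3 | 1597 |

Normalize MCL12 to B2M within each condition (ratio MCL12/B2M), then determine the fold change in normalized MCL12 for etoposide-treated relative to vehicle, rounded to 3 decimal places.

3.946

MCL12/B2M (vehicle) = 5.752 / 945.3 = 0.0060848
MCL12/B2M (etoposide-treated) = 38.35 / 1597 = 0.024014
Fold change = 0.024014 / 0.0060848 = 3.9465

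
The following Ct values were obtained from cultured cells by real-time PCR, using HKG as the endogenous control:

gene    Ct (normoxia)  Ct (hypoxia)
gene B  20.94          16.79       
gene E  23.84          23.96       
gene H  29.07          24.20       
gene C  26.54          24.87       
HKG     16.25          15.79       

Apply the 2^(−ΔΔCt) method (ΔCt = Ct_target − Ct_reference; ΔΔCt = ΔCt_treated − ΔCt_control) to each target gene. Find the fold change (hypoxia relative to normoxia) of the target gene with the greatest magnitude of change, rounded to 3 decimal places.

gene B: ΔΔCt = (16.79−15.79) − (20.94−16.25) = 1.00 − 4.69 = -3.69; fold change = 2^3.69 = 12.906
gene E: ΔΔCt = (23.96−15.79) − (23.84−16.25) = 8.17 − 7.59 = 0.58; fold change = 2^-0.58 = 0.669
gene H: ΔΔCt = (24.20−15.79) − (29.07−16.25) = 8.41 − 12.82 = -4.41; fold change = 2^4.41 = 21.259
gene C: ΔΔCt = (24.87−15.79) − (26.54−16.25) = 9.08 − 10.29 = -1.21; fold change = 2^1.21 = 2.313
gene H has the largest |ΔΔCt| = 4.41.

21.259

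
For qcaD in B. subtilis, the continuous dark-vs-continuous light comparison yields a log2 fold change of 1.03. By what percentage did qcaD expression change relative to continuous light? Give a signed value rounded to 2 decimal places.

104.20%

Fold change = 2^(1.03) = 2.0420
Percent change = (FC − 1) × 100% = (2.0420 − 1) × 100 = 104.20%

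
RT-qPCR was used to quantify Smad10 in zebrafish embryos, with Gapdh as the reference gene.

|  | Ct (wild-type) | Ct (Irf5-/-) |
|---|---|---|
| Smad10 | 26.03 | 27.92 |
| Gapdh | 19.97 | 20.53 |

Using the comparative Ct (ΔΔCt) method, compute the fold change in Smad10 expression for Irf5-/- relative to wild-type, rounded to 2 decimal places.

ΔCt(wild-type) = 26.030 − 19.970 = 6.060
ΔCt(Irf5-/-) = 27.920 − 20.530 = 7.390
ΔΔCt = 7.390 − 6.060 = 1.330
Fold change = 2^(−1.330) = 0.398

0.40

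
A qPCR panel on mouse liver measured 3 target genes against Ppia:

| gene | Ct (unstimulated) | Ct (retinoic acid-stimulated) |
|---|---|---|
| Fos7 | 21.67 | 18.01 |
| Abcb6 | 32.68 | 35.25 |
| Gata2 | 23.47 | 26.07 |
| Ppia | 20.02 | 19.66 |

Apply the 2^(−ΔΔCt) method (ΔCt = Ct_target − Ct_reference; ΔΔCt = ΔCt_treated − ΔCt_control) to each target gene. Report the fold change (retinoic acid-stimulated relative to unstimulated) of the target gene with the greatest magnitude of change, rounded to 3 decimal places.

Fos7: ΔΔCt = (18.01−19.66) − (21.67−20.02) = -1.65 − 1.65 = -3.30; fold change = 2^3.30 = 9.849
Abcb6: ΔΔCt = (35.25−19.66) − (32.68−20.02) = 15.59 − 12.66 = 2.93; fold change = 2^-2.93 = 0.131
Gata2: ΔΔCt = (26.07−19.66) − (23.47−20.02) = 6.41 − 3.45 = 2.96; fold change = 2^-2.96 = 0.129
Fos7 has the largest |ΔΔCt| = 3.30.

9.849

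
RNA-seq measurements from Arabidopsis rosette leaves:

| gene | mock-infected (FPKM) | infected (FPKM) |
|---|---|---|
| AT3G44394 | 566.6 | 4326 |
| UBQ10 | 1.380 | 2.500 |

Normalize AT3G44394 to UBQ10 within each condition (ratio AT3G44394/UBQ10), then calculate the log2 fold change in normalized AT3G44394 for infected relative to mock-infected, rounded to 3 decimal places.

AT3G44394/UBQ10 (mock-infected) = 566.6 / 1.380 = 410.58
AT3G44394/UBQ10 (infected) = 4326 / 2.500 = 1730.4
Fold change = 1730.4 / 410.58 = 4.2145
log2(4.2145) = 2.0754

2.075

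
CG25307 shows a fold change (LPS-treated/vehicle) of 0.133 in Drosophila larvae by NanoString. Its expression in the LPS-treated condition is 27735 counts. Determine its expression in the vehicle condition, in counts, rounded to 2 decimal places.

vehicle expression = 27735 / 0.133 = 208533.83

208533.83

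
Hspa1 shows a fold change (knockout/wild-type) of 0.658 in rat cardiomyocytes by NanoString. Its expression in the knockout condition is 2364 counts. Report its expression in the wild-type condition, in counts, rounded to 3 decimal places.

wild-type expression = 2364 / 0.658 = 3592.705

3592.705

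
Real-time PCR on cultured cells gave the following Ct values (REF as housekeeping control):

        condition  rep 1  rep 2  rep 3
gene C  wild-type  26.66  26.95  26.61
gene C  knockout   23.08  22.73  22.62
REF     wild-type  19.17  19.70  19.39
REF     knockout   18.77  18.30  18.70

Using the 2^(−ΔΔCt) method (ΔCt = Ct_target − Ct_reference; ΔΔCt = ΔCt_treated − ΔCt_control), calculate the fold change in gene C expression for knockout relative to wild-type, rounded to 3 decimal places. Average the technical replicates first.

8.574

Mean Ct: gene C wild-type 26.740; gene C knockout 22.810; REF wild-type 19.420; REF knockout 18.590
ΔCt(wild-type) = 26.740 − 19.420 = 7.320
ΔCt(knockout) = 22.810 − 18.590 = 4.220
ΔΔCt = 4.220 − 7.320 = -3.100
Fold change = 2^(−(-3.100)) = 2^3.100 = 8.5742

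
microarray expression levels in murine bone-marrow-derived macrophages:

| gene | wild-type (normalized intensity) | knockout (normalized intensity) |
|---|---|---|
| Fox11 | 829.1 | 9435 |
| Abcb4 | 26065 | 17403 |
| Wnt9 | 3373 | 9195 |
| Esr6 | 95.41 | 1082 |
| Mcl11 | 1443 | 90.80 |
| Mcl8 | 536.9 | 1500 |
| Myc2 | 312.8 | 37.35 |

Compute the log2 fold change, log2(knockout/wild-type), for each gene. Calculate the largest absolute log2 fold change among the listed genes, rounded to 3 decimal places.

log2(9435/829.1) = 3.508  (Fox11)
log2(17403/26065) = -0.583  (Abcb4)
log2(9195/3373) = 1.447  (Wnt9)
log2(1082/95.41) = 3.503  (Esr6)
log2(90.80/1443) = -3.990  (Mcl11)
log2(1500/536.9) = 1.482  (Mcl8)
log2(37.35/312.8) = -3.066  (Myc2)
The largest magnitude belongs to Mcl11.

3.990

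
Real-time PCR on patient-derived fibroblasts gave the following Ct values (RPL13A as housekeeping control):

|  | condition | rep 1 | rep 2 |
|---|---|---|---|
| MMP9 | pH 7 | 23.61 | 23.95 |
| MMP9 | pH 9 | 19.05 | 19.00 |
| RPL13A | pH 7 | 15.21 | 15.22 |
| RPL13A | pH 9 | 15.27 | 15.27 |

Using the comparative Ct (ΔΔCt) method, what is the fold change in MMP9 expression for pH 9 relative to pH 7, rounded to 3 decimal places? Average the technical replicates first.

28.051

Mean Ct: MMP9 pH 7 23.780; MMP9 pH 9 19.025; RPL13A pH 7 15.215; RPL13A pH 9 15.270
ΔCt(pH 7) = 23.780 − 15.215 = 8.565
ΔCt(pH 9) = 19.025 − 15.270 = 3.755
ΔΔCt = 3.755 − 8.565 = -4.810
Fold change = 2^(−(-4.810)) = 2^4.810 = 28.0514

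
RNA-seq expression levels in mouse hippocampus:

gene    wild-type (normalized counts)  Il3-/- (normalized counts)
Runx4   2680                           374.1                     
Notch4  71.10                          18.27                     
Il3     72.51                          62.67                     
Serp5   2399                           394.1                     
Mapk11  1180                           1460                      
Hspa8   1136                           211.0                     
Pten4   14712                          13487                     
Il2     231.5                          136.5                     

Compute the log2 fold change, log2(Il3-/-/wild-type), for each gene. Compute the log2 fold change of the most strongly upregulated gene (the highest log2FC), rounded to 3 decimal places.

0.307

log2(374.1/2680) = -2.841  (Runx4)
log2(18.27/71.10) = -1.960  (Notch4)
log2(62.67/72.51) = -0.210  (Il3)
log2(394.1/2399) = -2.606  (Serp5)
log2(1460/1180) = 0.307  (Mapk11)
log2(211.0/1136) = -2.429  (Hspa8)
log2(13487/14712) = -0.125  (Pten4)
log2(136.5/231.5) = -0.762  (Il2)
Mapk11 is most strongly upregulated.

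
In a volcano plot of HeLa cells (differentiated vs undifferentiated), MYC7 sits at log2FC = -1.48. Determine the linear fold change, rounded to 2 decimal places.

Fold change = 2^(-1.48) = 0.358

0.36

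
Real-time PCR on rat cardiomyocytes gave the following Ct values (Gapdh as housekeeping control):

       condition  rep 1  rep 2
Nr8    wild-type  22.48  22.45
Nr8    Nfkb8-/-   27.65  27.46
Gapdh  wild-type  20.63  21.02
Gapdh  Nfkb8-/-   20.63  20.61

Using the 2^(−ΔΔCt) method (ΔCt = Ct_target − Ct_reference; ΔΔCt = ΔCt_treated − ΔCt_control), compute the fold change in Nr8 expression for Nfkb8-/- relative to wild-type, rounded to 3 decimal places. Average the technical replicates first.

0.025

Mean Ct: Nr8 wild-type 22.465; Nr8 Nfkb8-/- 27.555; Gapdh wild-type 20.825; Gapdh Nfkb8-/- 20.620
ΔCt(wild-type) = 22.465 − 20.825 = 1.640
ΔCt(Nfkb8-/-) = 27.555 − 20.620 = 6.935
ΔΔCt = 6.935 − 1.640 = 5.295
Fold change = 2^(−5.295) = 0.0255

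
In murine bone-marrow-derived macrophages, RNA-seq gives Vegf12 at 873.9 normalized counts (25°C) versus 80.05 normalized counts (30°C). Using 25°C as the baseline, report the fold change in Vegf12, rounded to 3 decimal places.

Fold change = 80.05 / 873.9 = 0.0916
Vegf12 is downregulated.

0.092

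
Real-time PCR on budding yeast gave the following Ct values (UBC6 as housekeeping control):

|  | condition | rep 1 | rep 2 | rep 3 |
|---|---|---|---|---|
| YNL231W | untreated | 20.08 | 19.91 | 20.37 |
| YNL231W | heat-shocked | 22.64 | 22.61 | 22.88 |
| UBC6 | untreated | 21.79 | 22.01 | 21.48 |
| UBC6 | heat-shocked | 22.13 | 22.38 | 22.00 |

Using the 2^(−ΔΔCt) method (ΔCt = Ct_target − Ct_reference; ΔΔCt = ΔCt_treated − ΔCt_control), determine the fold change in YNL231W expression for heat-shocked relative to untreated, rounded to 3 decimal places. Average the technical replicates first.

Mean Ct: YNL231W untreated 20.120; YNL231W heat-shocked 22.710; UBC6 untreated 21.760; UBC6 heat-shocked 22.170
ΔCt(untreated) = 20.120 − 21.760 = -1.640
ΔCt(heat-shocked) = 22.710 − 22.170 = 0.540
ΔΔCt = 0.540 − (-1.640) = 2.180
Fold change = 2^(−2.180) = 0.2207

0.221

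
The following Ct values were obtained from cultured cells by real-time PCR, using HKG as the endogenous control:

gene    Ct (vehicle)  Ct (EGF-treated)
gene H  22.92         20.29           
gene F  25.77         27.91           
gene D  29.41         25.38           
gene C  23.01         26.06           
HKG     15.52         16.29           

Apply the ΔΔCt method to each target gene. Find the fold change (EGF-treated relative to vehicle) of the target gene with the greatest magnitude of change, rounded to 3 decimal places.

gene H: ΔΔCt = (20.29−16.29) − (22.92−15.52) = 4.00 − 7.40 = -3.40; fold change = 2^3.40 = 10.556
gene F: ΔΔCt = (27.91−16.29) − (25.77−15.52) = 11.62 − 10.25 = 1.37; fold change = 2^-1.37 = 0.387
gene D: ΔΔCt = (25.38−16.29) − (29.41−15.52) = 9.09 − 13.89 = -4.80; fold change = 2^4.80 = 27.858
gene C: ΔΔCt = (26.06−16.29) − (23.01−15.52) = 9.77 − 7.49 = 2.28; fold change = 2^-2.28 = 0.206
gene D has the largest |ΔΔCt| = 4.80.

27.858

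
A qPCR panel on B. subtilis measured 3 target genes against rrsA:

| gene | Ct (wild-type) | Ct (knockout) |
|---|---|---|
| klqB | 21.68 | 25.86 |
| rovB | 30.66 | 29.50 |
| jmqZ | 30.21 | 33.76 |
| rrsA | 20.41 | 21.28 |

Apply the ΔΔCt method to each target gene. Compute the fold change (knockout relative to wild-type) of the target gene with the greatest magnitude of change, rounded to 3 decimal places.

klqB: ΔΔCt = (25.86−21.28) − (21.68−20.41) = 4.58 − 1.27 = 3.31; fold change = 2^-3.31 = 0.101
rovB: ΔΔCt = (29.50−21.28) − (30.66−20.41) = 8.22 − 10.25 = -2.03; fold change = 2^2.03 = 4.084
jmqZ: ΔΔCt = (33.76−21.28) − (30.21−20.41) = 12.48 − 9.80 = 2.68; fold change = 2^-2.68 = 0.156
klqB has the largest |ΔΔCt| = 3.31.

0.101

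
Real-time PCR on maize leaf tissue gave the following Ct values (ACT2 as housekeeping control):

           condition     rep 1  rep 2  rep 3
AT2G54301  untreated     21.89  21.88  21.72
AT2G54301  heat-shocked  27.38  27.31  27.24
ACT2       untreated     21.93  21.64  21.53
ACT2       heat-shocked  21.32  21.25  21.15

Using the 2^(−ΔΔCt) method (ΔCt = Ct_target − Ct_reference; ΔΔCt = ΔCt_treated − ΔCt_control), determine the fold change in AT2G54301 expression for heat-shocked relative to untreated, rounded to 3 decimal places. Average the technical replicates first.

0.016

Mean Ct: AT2G54301 untreated 21.830; AT2G54301 heat-shocked 27.310; ACT2 untreated 21.700; ACT2 heat-shocked 21.240
ΔCt(untreated) = 21.830 − 21.700 = 0.130
ΔCt(heat-shocked) = 27.310 − 21.240 = 6.070
ΔΔCt = 6.070 − 0.130 = 5.940
Fold change = 2^(−5.940) = 0.0163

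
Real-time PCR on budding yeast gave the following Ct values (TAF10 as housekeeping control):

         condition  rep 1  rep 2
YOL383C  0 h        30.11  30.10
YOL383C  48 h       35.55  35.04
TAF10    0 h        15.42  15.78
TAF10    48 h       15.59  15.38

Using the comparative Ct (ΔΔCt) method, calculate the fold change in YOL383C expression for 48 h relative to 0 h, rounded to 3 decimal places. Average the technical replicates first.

0.025

Mean Ct: YOL383C 0 h 30.105; YOL383C 48 h 35.295; TAF10 0 h 15.600; TAF10 48 h 15.485
ΔCt(0 h) = 30.105 − 15.600 = 14.505
ΔCt(48 h) = 35.295 − 15.485 = 19.810
ΔΔCt = 19.810 − 14.505 = 5.305
Fold change = 2^(−5.305) = 0.0253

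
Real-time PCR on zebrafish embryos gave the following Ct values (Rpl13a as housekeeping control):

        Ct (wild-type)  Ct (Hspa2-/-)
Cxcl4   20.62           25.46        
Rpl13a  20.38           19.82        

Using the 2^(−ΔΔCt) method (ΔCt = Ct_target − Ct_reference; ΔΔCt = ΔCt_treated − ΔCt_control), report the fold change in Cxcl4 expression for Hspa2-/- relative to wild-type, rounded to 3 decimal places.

0.024

ΔCt(wild-type) = 20.620 − 20.380 = 0.240
ΔCt(Hspa2-/-) = 25.460 − 19.820 = 5.640
ΔΔCt = 5.640 − 0.240 = 5.400
Fold change = 2^(−5.400) = 0.0237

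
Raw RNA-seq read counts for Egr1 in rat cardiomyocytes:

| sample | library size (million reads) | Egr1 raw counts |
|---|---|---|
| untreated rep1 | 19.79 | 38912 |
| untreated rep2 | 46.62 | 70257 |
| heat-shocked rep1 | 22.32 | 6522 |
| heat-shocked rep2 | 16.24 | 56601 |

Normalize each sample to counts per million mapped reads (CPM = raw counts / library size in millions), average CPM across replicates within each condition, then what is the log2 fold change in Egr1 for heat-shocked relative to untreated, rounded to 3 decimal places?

0.121

CPM(untreated rep1) = 38912 / 19.79 = 1966.2456
CPM(untreated rep2) = 70257 / 46.62 = 1507.0142
CPM(heat-shocked rep1) = 6522 / 22.32 = 292.2043
CPM(heat-shocked rep2) = 56601 / 16.24 = 3485.2833
mean CPM(untreated) = 1736.6299; mean CPM(heat-shocked) = 1888.7438
Fold change = 1888.7438 / 1736.6299 = 1.08759
log2(1.08759) = 0.1211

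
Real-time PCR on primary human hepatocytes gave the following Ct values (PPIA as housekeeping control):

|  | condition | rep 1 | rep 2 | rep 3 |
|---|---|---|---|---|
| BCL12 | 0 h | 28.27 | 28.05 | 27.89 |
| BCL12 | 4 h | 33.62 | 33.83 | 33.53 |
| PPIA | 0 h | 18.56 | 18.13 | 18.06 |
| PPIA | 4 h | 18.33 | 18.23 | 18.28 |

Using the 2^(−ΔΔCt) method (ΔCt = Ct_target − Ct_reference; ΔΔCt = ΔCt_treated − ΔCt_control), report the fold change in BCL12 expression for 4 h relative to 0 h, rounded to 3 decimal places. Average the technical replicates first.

Mean Ct: BCL12 0 h 28.070; BCL12 4 h 33.660; PPIA 0 h 18.250; PPIA 4 h 18.280
ΔCt(0 h) = 28.070 − 18.250 = 9.820
ΔCt(4 h) = 33.660 − 18.280 = 15.380
ΔΔCt = 15.380 − 9.820 = 5.560
Fold change = 2^(−5.560) = 0.0212

0.021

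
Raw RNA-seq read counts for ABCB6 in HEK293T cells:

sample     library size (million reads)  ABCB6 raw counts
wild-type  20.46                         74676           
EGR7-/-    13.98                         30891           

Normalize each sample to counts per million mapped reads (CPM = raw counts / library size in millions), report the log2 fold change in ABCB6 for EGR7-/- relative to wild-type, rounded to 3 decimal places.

CPM(wild-type) = 74676 / 20.46 = 3649.8534
CPM(EGR7-/-) = 30891 / 13.98 = 2209.6567
Fold change = 2209.6567 / 3649.8534 = 0.60541
log2(0.60541) = -0.7240

-0.724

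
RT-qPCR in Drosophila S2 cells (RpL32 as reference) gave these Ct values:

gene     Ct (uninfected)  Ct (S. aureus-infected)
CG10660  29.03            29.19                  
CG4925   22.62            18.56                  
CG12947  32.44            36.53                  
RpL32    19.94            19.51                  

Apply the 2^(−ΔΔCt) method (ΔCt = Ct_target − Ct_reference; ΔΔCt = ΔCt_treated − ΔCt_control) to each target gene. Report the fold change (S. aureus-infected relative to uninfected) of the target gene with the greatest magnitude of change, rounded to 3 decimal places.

CG10660: ΔΔCt = (29.19−19.51) − (29.03−19.94) = 9.68 − 9.09 = 0.59; fold change = 2^-0.59 = 0.664
CG4925: ΔΔCt = (18.56−19.51) − (22.62−19.94) = -0.95 − 2.68 = -3.63; fold change = 2^3.63 = 12.381
CG12947: ΔΔCt = (36.53−19.51) − (32.44−19.94) = 17.02 − 12.50 = 4.52; fold change = 2^-4.52 = 0.044
CG12947 has the largest |ΔΔCt| = 4.52.

0.044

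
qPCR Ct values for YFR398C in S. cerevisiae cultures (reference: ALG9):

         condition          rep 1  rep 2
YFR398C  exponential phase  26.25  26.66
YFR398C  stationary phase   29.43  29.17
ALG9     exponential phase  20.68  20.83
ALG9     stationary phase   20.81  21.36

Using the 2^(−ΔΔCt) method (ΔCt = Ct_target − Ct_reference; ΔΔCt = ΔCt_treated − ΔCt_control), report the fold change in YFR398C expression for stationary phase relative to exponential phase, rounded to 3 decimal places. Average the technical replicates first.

0.175

Mean Ct: YFR398C exponential phase 26.455; YFR398C stationary phase 29.300; ALG9 exponential phase 20.755; ALG9 stationary phase 21.085
ΔCt(exponential phase) = 26.455 − 20.755 = 5.700
ΔCt(stationary phase) = 29.300 − 21.085 = 8.215
ΔΔCt = 8.215 − 5.700 = 2.515
Fold change = 2^(−2.515) = 0.1749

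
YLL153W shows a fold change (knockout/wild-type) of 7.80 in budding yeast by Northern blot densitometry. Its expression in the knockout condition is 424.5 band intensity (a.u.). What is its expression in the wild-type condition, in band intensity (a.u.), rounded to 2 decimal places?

wild-type expression = 424.5 / 7.80 = 54.42

54.42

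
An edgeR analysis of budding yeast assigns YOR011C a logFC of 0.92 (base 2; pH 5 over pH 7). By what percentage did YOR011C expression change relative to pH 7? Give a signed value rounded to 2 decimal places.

89.21%

Fold change = 2^(0.92) = 1.8921
Percent change = (FC − 1) × 100% = (1.8921 − 1) × 100 = 89.21%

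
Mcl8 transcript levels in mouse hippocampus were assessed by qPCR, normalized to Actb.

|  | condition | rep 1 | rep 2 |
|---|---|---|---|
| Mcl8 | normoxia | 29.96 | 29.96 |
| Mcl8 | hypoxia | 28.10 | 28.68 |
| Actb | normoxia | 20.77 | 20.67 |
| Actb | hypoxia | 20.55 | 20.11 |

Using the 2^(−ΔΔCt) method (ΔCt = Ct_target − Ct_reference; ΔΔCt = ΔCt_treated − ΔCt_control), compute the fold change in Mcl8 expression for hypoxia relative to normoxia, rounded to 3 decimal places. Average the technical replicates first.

Mean Ct: Mcl8 normoxia 29.960; Mcl8 hypoxia 28.390; Actb normoxia 20.720; Actb hypoxia 20.330
ΔCt(normoxia) = 29.960 − 20.720 = 9.240
ΔCt(hypoxia) = 28.390 − 20.330 = 8.060
ΔΔCt = 8.060 − 9.240 = -1.180
Fold change = 2^(−(-1.180)) = 2^1.180 = 2.2658

2.266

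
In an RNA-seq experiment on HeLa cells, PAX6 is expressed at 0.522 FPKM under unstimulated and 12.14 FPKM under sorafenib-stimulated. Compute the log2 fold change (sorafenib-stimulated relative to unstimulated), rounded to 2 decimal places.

4.54

Fold change = 12.14 / 0.522 = 23.2567
log2(23.2567) = 4.540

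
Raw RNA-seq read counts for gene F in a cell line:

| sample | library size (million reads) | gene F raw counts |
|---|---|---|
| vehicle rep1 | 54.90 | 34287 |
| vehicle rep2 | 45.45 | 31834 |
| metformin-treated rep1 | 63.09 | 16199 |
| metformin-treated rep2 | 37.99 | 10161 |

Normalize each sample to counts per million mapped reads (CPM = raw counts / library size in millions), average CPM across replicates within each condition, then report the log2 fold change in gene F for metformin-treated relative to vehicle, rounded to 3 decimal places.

CPM(vehicle rep1) = 34287 / 54.90 = 624.5355
CPM(vehicle rep2) = 31834 / 45.45 = 700.4180
CPM(metformin-treated rep1) = 16199 / 63.09 = 256.7602
CPM(metformin-treated rep2) = 10161 / 37.99 = 267.4651
mean CPM(vehicle) = 662.4768; mean CPM(metformin-treated) = 262.1127
Fold change = 262.1127 / 662.4768 = 0.39566
log2(0.39566) = -1.3377

-1.338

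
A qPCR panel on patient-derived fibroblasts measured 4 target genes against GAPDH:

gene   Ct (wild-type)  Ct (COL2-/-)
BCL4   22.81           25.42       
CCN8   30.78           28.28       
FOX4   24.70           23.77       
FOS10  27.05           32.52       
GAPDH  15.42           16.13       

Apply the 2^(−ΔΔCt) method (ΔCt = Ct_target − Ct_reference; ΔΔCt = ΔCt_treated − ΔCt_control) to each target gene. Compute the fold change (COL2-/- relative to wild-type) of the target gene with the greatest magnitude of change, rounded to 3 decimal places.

BCL4: ΔΔCt = (25.42−16.13) − (22.81−15.42) = 9.29 − 7.39 = 1.90; fold change = 2^-1.90 = 0.268
CCN8: ΔΔCt = (28.28−16.13) − (30.78−15.42) = 12.15 − 15.36 = -3.21; fold change = 2^3.21 = 9.254
FOX4: ΔΔCt = (23.77−16.13) − (24.70−15.42) = 7.64 − 9.28 = -1.64; fold change = 2^1.64 = 3.117
FOS10: ΔΔCt = (32.52−16.13) − (27.05−15.42) = 16.39 − 11.63 = 4.76; fold change = 2^-4.76 = 0.037
FOS10 has the largest |ΔΔCt| = 4.76.

0.037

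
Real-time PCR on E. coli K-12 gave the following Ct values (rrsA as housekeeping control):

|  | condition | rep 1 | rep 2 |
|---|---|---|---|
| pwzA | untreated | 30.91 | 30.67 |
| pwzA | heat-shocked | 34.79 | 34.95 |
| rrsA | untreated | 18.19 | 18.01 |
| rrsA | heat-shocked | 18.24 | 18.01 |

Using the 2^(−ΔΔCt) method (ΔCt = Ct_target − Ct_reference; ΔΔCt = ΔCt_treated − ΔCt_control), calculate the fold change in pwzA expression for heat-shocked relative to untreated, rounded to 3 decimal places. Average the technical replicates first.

0.060

Mean Ct: pwzA untreated 30.790; pwzA heat-shocked 34.870; rrsA untreated 18.100; rrsA heat-shocked 18.125
ΔCt(untreated) = 30.790 − 18.100 = 12.690
ΔCt(heat-shocked) = 34.870 − 18.125 = 16.745
ΔΔCt = 16.745 − 12.690 = 4.055
Fold change = 2^(−4.055) = 0.0602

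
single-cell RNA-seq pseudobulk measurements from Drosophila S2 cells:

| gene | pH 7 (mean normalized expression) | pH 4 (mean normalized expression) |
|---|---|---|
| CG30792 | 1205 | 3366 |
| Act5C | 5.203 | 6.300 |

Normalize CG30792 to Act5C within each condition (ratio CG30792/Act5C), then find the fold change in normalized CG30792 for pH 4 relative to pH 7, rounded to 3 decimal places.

CG30792/Act5C (pH 7) = 1205 / 5.203 = 231.6
CG30792/Act5C (pH 4) = 3366 / 6.300 = 534.29
Fold change = 534.29 / 231.6 = 2.3070

2.307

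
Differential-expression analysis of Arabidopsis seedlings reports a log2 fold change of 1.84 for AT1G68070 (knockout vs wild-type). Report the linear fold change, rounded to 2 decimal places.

Fold change = 2^(1.84) = 3.580

3.58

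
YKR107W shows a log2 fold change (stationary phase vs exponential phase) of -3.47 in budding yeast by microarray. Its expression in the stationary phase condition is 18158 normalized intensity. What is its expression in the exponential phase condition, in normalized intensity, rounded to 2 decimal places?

Fold change = 2^(-3.47) = 0.0902
exponential phase expression = 18158 / 0.0902 = 201206.54

201206.54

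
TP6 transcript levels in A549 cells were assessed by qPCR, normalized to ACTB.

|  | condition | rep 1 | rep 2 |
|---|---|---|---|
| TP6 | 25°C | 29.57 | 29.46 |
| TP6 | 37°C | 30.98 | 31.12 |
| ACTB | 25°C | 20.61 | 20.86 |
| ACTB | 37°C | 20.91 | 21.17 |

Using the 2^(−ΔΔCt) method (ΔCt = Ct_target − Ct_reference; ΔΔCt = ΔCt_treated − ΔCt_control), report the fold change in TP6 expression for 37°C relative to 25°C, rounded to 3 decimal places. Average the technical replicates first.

0.426

Mean Ct: TP6 25°C 29.515; TP6 37°C 31.050; ACTB 25°C 20.735; ACTB 37°C 21.040
ΔCt(25°C) = 29.515 − 20.735 = 8.780
ΔCt(37°C) = 31.050 − 21.040 = 10.010
ΔΔCt = 10.010 − 8.780 = 1.230
Fold change = 2^(−1.230) = 0.4263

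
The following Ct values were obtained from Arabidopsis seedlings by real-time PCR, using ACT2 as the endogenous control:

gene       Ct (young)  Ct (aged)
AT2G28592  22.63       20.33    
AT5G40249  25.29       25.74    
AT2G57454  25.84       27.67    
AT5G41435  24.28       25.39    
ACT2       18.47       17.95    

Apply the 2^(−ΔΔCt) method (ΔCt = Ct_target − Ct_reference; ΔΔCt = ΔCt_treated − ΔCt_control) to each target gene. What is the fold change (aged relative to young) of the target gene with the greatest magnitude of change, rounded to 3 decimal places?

0.196

AT2G28592: ΔΔCt = (20.33−17.95) − (22.63−18.47) = 2.38 − 4.16 = -1.78; fold change = 2^1.78 = 3.434
AT5G40249: ΔΔCt = (25.74−17.95) − (25.29−18.47) = 7.79 − 6.82 = 0.97; fold change = 2^-0.97 = 0.511
AT2G57454: ΔΔCt = (27.67−17.95) − (25.84−18.47) = 9.72 − 7.37 = 2.35; fold change = 2^-2.35 = 0.196
AT5G41435: ΔΔCt = (25.39−17.95) − (24.28−18.47) = 7.44 − 5.81 = 1.63; fold change = 2^-1.63 = 0.323
AT2G57454 has the largest |ΔΔCt| = 2.35.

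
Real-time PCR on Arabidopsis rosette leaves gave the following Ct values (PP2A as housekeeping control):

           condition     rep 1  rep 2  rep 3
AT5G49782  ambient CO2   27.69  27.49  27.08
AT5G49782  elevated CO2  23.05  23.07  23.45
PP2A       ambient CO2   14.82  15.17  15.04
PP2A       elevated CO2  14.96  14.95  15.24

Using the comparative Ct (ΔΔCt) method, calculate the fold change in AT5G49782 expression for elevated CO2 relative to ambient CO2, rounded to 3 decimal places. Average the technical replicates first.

Mean Ct: AT5G49782 ambient CO2 27.420; AT5G49782 elevated CO2 23.190; PP2A ambient CO2 15.010; PP2A elevated CO2 15.050
ΔCt(ambient CO2) = 27.420 − 15.010 = 12.410
ΔCt(elevated CO2) = 23.190 − 15.050 = 8.140
ΔΔCt = 8.140 − 12.410 = -4.270
Fold change = 2^(−(-4.270)) = 2^4.270 = 19.2929

19.293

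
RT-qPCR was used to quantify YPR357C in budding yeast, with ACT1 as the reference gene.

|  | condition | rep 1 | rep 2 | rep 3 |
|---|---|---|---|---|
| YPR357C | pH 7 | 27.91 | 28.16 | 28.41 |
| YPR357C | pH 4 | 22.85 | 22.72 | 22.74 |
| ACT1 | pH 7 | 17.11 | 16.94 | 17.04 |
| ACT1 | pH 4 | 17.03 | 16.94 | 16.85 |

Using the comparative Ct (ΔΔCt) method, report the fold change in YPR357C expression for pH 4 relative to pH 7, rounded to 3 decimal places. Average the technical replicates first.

Mean Ct: YPR357C pH 7 28.160; YPR357C pH 4 22.770; ACT1 pH 7 17.030; ACT1 pH 4 16.940
ΔCt(pH 7) = 28.160 − 17.030 = 11.130
ΔCt(pH 4) = 22.770 − 16.940 = 5.830
ΔΔCt = 5.830 − 11.130 = -5.300
Fold change = 2^(−(-5.300)) = 2^5.300 = 39.3966

39.397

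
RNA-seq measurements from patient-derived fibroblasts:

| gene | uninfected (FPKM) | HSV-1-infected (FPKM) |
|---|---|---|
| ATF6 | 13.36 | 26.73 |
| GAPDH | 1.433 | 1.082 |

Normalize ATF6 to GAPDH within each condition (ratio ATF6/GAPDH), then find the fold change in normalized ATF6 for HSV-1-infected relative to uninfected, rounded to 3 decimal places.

ATF6/GAPDH (uninfected) = 13.36 / 1.433 = 9.3231
ATF6/GAPDH (HSV-1-infected) = 26.73 / 1.082 = 24.704
Fold change = 24.704 / 9.3231 = 2.6498

2.650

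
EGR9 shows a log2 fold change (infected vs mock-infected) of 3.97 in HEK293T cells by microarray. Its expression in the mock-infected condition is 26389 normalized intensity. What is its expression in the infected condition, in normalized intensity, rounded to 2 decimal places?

413534.76

Fold change = 2^(3.97) = 15.6707
infected expression = 26389 × 15.6707 = 413534.76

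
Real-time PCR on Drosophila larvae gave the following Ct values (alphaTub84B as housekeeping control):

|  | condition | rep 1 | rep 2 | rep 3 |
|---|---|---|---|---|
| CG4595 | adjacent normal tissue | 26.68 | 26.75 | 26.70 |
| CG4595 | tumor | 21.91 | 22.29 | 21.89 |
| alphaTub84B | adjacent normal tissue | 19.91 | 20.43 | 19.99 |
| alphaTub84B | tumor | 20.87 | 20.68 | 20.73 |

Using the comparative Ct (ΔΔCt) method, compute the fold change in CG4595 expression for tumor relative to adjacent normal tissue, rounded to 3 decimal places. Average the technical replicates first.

Mean Ct: CG4595 adjacent normal tissue 26.710; CG4595 tumor 22.030; alphaTub84B adjacent normal tissue 20.110; alphaTub84B tumor 20.760
ΔCt(adjacent normal tissue) = 26.710 − 20.110 = 6.600
ΔCt(tumor) = 22.030 − 20.760 = 1.270
ΔΔCt = 1.270 − 6.600 = -5.330
Fold change = 2^(−(-5.330)) = 2^5.330 = 40.2244

40.224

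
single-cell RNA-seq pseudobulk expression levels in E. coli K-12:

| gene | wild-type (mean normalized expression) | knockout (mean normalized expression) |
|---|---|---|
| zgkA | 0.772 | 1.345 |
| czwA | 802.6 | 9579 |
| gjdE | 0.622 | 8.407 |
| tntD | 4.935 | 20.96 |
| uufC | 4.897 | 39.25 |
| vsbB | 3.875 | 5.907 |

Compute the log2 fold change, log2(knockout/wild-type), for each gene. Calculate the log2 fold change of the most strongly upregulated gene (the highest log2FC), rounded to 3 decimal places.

log2(1.345/0.772) = 0.801  (zgkA)
log2(9579/802.6) = 3.577  (czwA)
log2(8.407/0.622) = 3.757  (gjdE)
log2(20.96/4.935) = 2.087  (tntD)
log2(39.25/4.897) = 3.003  (uufC)
log2(5.907/3.875) = 0.608  (vsbB)
gjdE is most strongly upregulated.

3.757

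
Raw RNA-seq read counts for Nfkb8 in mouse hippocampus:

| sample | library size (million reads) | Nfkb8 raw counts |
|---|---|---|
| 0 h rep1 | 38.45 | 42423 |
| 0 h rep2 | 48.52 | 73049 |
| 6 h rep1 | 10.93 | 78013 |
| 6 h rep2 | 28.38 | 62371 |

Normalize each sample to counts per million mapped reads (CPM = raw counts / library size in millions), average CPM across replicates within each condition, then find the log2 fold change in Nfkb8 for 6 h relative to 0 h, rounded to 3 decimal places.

1.839

CPM(0 h rep1) = 42423 / 38.45 = 1103.3290
CPM(0 h rep2) = 73049 / 48.52 = 1505.5441
CPM(6 h rep1) = 78013 / 10.93 = 7137.5114
CPM(6 h rep2) = 62371 / 28.38 = 2197.7097
mean CPM(0 h) = 1304.4366; mean CPM(6 h) = 4667.6105
Fold change = 4667.6105 / 1304.4366 = 3.57826
log2(3.57826) = 1.8393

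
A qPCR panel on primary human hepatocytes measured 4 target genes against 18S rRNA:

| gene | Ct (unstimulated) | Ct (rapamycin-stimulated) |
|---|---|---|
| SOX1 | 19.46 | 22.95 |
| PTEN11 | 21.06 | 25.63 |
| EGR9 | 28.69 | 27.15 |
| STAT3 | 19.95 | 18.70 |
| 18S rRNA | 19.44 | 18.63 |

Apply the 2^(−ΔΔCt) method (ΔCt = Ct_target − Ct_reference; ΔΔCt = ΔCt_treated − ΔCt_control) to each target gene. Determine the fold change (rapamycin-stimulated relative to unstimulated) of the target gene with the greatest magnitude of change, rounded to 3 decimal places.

0.024

SOX1: ΔΔCt = (22.95−18.63) − (19.46−19.44) = 4.32 − 0.02 = 4.30; fold change = 2^-4.30 = 0.051
PTEN11: ΔΔCt = (25.63−18.63) − (21.06−19.44) = 7.00 − 1.62 = 5.38; fold change = 2^-5.38 = 0.024
EGR9: ΔΔCt = (27.15−18.63) − (28.69−19.44) = 8.52 − 9.25 = -0.73; fold change = 2^0.73 = 1.659
STAT3: ΔΔCt = (18.70−18.63) − (19.95−19.44) = 0.07 − 0.51 = -0.44; fold change = 2^0.44 = 1.357
PTEN11 has the largest |ΔΔCt| = 5.38.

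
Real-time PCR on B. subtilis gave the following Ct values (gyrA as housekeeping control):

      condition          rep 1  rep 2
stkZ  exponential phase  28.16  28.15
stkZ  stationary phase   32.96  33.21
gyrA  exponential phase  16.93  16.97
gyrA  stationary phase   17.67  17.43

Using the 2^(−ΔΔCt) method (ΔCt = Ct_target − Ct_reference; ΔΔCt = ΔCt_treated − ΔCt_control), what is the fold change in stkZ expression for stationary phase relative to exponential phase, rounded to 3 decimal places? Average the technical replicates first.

Mean Ct: stkZ exponential phase 28.155; stkZ stationary phase 33.085; gyrA exponential phase 16.950; gyrA stationary phase 17.550
ΔCt(exponential phase) = 28.155 − 16.950 = 11.205
ΔCt(stationary phase) = 33.085 − 17.550 = 15.535
ΔΔCt = 15.535 − 11.205 = 4.330
Fold change = 2^(−4.330) = 0.0497

0.050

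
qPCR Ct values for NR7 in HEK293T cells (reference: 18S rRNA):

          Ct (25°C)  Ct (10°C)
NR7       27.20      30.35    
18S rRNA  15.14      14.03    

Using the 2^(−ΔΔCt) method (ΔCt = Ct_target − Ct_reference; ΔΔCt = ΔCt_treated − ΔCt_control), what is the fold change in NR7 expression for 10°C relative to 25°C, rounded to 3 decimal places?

0.052

ΔCt(25°C) = 27.200 − 15.140 = 12.060
ΔCt(10°C) = 30.350 − 14.030 = 16.320
ΔΔCt = 16.320 − 12.060 = 4.260
Fold change = 2^(−4.260) = 0.0522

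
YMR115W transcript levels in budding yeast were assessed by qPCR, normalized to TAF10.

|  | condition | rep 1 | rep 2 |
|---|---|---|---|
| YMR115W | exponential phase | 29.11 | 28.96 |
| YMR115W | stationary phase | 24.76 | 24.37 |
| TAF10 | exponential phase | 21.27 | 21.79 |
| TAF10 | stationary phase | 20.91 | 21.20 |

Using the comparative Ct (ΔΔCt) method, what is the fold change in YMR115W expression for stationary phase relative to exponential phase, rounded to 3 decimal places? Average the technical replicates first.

15.945

Mean Ct: YMR115W exponential phase 29.035; YMR115W stationary phase 24.565; TAF10 exponential phase 21.530; TAF10 stationary phase 21.055
ΔCt(exponential phase) = 29.035 − 21.530 = 7.505
ΔCt(stationary phase) = 24.565 − 21.055 = 3.510
ΔΔCt = 3.510 − 7.505 = -3.995
Fold change = 2^(−(-3.995)) = 2^3.995 = 15.9446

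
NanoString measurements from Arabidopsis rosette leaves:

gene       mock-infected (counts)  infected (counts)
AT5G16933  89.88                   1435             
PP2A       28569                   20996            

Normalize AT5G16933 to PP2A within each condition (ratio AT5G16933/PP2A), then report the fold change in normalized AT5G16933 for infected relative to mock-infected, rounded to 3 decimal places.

21.724

AT5G16933/PP2A (mock-infected) = 89.88 / 28569 = 0.0031461
AT5G16933/PP2A (infected) = 1435 / 20996 = 0.068346
Fold change = 0.068346 / 0.0031461 = 21.7244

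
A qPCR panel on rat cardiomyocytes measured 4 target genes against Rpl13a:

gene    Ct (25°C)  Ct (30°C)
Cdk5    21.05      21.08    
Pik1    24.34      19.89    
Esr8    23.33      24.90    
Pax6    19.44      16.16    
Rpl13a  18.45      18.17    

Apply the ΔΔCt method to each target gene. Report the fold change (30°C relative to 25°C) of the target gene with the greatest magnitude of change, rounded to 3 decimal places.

18.001

Cdk5: ΔΔCt = (21.08−18.17) − (21.05−18.45) = 2.91 − 2.60 = 0.31; fold change = 2^-0.31 = 0.807
Pik1: ΔΔCt = (19.89−18.17) − (24.34−18.45) = 1.72 − 5.89 = -4.17; fold change = 2^4.17 = 18.001
Esr8: ΔΔCt = (24.90−18.17) − (23.33−18.45) = 6.73 − 4.88 = 1.85; fold change = 2^-1.85 = 0.277
Pax6: ΔΔCt = (16.16−18.17) − (19.44−18.45) = -2.01 − 0.99 = -3.00; fold change = 2^3.00 = 8.000
Pik1 has the largest |ΔΔCt| = 4.17.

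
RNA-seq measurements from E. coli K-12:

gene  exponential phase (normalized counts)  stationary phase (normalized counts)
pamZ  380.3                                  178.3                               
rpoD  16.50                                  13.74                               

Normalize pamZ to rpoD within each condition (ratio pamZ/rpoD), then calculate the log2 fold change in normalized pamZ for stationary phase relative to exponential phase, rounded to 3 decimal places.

-0.829

pamZ/rpoD (exponential phase) = 380.3 / 16.50 = 23.048
pamZ/rpoD (stationary phase) = 178.3 / 13.74 = 12.977
Fold change = 12.977 / 23.048 = 0.5630
log2(0.5630) = -0.8287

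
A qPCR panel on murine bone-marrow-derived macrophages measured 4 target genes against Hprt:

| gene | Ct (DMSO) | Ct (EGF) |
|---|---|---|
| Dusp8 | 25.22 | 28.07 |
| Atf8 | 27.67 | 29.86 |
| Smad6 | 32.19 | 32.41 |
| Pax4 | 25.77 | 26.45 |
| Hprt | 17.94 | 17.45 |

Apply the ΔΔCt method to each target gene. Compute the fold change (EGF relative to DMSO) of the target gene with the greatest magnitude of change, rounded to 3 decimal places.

0.099

Dusp8: ΔΔCt = (28.07−17.45) − (25.22−17.94) = 10.62 − 7.28 = 3.34; fold change = 2^-3.34 = 0.099
Atf8: ΔΔCt = (29.86−17.45) − (27.67−17.94) = 12.41 − 9.73 = 2.68; fold change = 2^-2.68 = 0.156
Smad6: ΔΔCt = (32.41−17.45) − (32.19−17.94) = 14.96 − 14.25 = 0.71; fold change = 2^-0.71 = 0.611
Pax4: ΔΔCt = (26.45−17.45) − (25.77−17.94) = 9.00 − 7.83 = 1.17; fold change = 2^-1.17 = 0.444
Dusp8 has the largest |ΔΔCt| = 3.34.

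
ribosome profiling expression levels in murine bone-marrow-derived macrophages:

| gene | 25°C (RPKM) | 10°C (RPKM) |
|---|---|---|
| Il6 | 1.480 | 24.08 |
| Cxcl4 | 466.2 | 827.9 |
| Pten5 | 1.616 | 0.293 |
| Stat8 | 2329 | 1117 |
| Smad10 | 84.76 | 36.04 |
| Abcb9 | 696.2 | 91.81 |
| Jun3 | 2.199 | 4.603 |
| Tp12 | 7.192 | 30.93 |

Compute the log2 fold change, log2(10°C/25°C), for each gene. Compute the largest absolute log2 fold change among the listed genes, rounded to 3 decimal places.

log2(24.08/1.480) = 4.024  (Il6)
log2(827.9/466.2) = 0.829  (Cxcl4)
log2(0.293/1.616) = -2.463  (Pten5)
log2(1117/2329) = -1.060  (Stat8)
log2(36.04/84.76) = -1.234  (Smad10)
log2(91.81/696.2) = -2.923  (Abcb9)
log2(4.603/2.199) = 1.066  (Jun3)
log2(30.93/7.192) = 2.105  (Tp12)
The largest magnitude belongs to Il6.

4.024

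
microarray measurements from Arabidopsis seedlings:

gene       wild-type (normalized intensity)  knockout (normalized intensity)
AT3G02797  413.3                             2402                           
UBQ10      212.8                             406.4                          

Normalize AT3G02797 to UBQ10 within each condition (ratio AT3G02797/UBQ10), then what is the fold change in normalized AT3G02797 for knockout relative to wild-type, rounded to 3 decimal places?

AT3G02797/UBQ10 (wild-type) = 413.3 / 212.8 = 1.9422
AT3G02797/UBQ10 (knockout) = 2402 / 406.4 = 5.9104
Fold change = 5.9104 / 1.9422 = 3.0432

3.043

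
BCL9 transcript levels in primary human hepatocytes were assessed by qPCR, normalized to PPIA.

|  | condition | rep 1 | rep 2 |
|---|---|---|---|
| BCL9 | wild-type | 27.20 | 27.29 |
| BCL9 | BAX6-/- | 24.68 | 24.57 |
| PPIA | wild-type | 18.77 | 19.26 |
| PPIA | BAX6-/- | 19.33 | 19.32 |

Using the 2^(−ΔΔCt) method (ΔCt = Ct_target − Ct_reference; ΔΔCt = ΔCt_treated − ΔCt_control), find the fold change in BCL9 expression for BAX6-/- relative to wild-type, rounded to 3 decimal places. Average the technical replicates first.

7.621

Mean Ct: BCL9 wild-type 27.245; BCL9 BAX6-/- 24.625; PPIA wild-type 19.015; PPIA BAX6-/- 19.325
ΔCt(wild-type) = 27.245 − 19.015 = 8.230
ΔCt(BAX6-/-) = 24.625 − 19.325 = 5.300
ΔΔCt = 5.300 − 8.230 = -2.930
Fold change = 2^(−(-2.930)) = 2^2.930 = 7.6211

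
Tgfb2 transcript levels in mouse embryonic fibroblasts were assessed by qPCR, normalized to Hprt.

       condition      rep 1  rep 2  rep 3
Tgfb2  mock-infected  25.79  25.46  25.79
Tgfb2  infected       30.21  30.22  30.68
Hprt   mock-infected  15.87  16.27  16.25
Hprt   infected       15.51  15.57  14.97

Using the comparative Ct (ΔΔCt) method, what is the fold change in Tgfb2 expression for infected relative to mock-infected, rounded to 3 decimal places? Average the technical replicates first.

Mean Ct: Tgfb2 mock-infected 25.680; Tgfb2 infected 30.370; Hprt mock-infected 16.130; Hprt infected 15.350
ΔCt(mock-infected) = 25.680 − 16.130 = 9.550
ΔCt(infected) = 30.370 − 15.350 = 15.020
ΔΔCt = 15.020 − 9.550 = 5.470
Fold change = 2^(−5.470) = 0.0226

0.023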